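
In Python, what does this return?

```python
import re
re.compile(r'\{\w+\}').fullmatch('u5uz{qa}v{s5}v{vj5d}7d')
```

None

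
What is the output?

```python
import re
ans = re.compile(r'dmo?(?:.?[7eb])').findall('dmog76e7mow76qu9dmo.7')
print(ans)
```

['dmog7', 'dmo.7']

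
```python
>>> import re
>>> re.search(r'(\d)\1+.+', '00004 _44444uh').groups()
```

('0',)

The match spans [0:14] → '00004 _44444uh'.
Captured: group 1 = '0'.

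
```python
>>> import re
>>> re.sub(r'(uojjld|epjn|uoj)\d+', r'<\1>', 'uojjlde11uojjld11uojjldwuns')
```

'uojjlde11<uojjld>uojjldwuns'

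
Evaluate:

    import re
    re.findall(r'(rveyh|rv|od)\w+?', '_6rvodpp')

['rv']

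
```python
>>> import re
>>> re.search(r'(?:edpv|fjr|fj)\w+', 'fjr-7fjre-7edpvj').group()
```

'fjr'

`re.search` scans for the first position where the pattern succeeds.
The match spans [0:3] → 'fjr'.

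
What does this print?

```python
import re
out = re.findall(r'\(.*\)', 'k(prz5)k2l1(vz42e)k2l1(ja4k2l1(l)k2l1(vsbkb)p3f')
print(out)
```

['(prz5)k2l1(vz42e)k2l1(ja4k2l1(l)k2l1(vsbkb)']

Scanning left to right: at [1:44] → '(prz5)k2l1(vz42e)k2l1(ja4k2l1(l)k2l1(vsbkb)'.
Since nothing is captured, `findall` lists the 1 matched substring directly.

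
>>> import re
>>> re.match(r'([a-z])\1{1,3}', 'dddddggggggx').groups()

('d',)

`\1` has to match the exact text group 1 already captured.
`re.match` won't scan ahead — the pattern has to work from the very first character.
The match spans [0:4] → 'dddd'.
Captured: group 1 = 'd'.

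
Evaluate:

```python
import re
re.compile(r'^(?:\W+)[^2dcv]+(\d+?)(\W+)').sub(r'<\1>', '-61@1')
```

'<1>1'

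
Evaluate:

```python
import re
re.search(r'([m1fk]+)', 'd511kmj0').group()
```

'11km'

The pattern matches one or more of one of [m1fk] (captured).
`re.search` scans for the first position where the pattern succeeds.
The match spans [2:6] → '11km'.
Captured: group 1 = '11km'.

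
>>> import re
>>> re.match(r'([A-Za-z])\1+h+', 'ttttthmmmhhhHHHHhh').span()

(0, 6)

`\1` has to match the exact text group 1 already captured.
`re.match` won't scan ahead — the pattern has to work from the very first character.
The match spans [0:6] → 'ttttth'.
Captured: group 1 = 't'.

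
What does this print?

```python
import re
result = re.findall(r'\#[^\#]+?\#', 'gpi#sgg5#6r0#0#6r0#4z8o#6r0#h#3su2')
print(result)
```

['#sgg5#', '#0#', '#4z8o#', '#h#']

Scanning left to right: at [3:9] → '#sgg5#'; at [12:15] → '#0#'; at [18:24] → '#4z8o#'; at [27:30] → '#h#'.
Since nothing is captured, `findall` lists the 4 matched substrings directly.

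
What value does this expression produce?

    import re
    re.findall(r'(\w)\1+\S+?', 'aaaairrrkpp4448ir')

After group 1 captures some text, `\1` only succeeds where that same text appears again.
Scanning left to right: at [0:5] match 'aaaai', group 1 = 'a'; at [5:9] match 'rrrk', group 1 = 'r'; at [9:12] match 'pp4', group 1 = 'p'; at [12:15] match '448', group 1 = '4'.
With a single group, `findall` returns only what that group captured — 4 items.

['a', 'r', 'p', '4']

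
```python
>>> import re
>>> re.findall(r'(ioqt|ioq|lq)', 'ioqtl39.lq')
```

['ioqt', 'lq']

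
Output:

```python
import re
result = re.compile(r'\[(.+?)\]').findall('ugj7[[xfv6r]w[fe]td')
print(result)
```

Lazy quantifiers expand one character at a time until the remainder of the pattern can match.
With a single group, `findall` returns only what that group captured — 2 items.

['[xfv6r', 'fe']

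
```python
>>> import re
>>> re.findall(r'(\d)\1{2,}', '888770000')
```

['8', '0']

`\1` has to match the exact text group 1 already captured.
Because there's exactly one group, `findall` drops the full match and keeps group 1 from each hit.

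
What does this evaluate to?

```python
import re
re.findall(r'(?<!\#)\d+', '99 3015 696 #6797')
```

['99', '3015', '696', '797']

A negative assertion filters positions out without eating any characters.
Scanning left to right: at [0:2] → '99'; at [3:7] → '3015'; at [8:11] → '696'; at [14:17] → '797'.
No capturing groups, so `findall` returns the 4 full match strings.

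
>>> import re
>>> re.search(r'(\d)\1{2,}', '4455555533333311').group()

`\1` has to match the exact text group 1 already captured.
The match spans [2:8] → '555555'.

'555555'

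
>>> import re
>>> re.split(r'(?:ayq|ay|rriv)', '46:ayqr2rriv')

['46:', 'r2', '']

`|` is ordered: at each position the engine commits to the first alternative that works.
The string is cut at each match, leaving 3 pieces.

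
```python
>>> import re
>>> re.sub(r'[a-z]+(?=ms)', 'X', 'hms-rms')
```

'Xms-Xms'

The lookaround is zero-width — it requires the adjacent text to match without consuming it, so the asserted text isn't part of the match.
Matches: at [0:1] → 'h'; at [4:5] → 'r'.
`sub` substitutes 'X' at each match site.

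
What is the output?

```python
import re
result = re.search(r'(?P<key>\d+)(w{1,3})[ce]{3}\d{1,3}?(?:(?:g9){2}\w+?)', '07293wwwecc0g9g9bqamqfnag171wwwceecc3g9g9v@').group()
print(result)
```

This matches one or more of a digit (captured as 'key'); then 1 to 3 of a literal 'w' (captured); then exactly 3 of one of [ce], then 1 to 3 of a digit (lazy); then the literal 'g9' repeated 2 times, then one or more of a word character (lazy) (non-capturing group).
With the lazy modifier that quantifier settles for the fewest repetitions that let the rest of the pattern succeed (the atoms after it are unaffected and can still be greedy).
`re.search` scans for the first position where the pattern succeeds.
The match spans [0:17] → '07293wwwecc0g9g9b'.
Captured: group 1 = '07293', group 2 = 'www'.

07293wwwecc0g9g9b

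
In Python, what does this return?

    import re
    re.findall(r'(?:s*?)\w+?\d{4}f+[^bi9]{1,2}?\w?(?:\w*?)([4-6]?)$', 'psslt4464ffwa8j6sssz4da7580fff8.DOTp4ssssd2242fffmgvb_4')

['4']

The pattern matches zero or more of a literal 's' (lazy) (non-capturing group); then one or more of a word character (lazy), then exactly 4 of a digit; then one or more of a literal 'f', then 1 to 2 of any character except [bi9] (lazy), then optionally a word character; then zero or more of a word character (lazy) (non-capturing group); then optionally a character in [4-6] (captured); then anchored at the end.
The `?` after the quantifier makes it lazy — it takes as little as possible before letting the rest of the pattern try.
Matches: at [0:55] match 'psslt4464ffwa8j6sssz4da7580fff8.DOTp4ssssd2242fffmgvb_4', group 1 = '4'.
`findall` collects group 1 from the one match (1 total).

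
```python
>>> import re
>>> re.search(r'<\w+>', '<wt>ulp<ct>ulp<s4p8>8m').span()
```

`re.search` tries every starting position until one works.
The match spans [0:4] → '<wt>'.

(0, 4)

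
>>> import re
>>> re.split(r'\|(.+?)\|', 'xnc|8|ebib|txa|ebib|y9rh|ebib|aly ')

['xnc', '8', 'ebib', 'txa', 'ebib', 'y9rh', 'ebib|aly ']

A `+?`/`*?`/`{m,n}?` starts at its minimum and grows only as far as needed for what follows to match.
The group in the pattern means `split` returns the separators' captures alongside the pieces.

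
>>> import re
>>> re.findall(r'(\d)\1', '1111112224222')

['1', '1', '1', '2', '2']

After group 1 captures some text, `\1` only succeeds where that same text appears again.
One capturing group, so `findall` returns just the captured substring from each match — 5 in all.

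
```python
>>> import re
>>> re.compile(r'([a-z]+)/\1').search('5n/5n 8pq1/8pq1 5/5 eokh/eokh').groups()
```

('eokh',)

The backreference `\1` re-matches whatever the first group consumed, character for character.
`search` walks the string left to right and returns the first match it finds.
The match spans [20:29] → 'eokh/eokh'.
Captured: group 1 = 'eokh'.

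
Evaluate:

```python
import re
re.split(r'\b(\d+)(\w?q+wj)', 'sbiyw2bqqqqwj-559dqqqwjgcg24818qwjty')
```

['sbiyw2bqqqqwj-', '559', 'dqqqwj', 'gcg24818qwjty']

The pattern matches a word boundary (`\b`, zero-width); then one or more of a digit (captured); then optionally a word character, then one or more of the literal 'q', then the literal 'wj' (captured).
With a capturing group present, the delimiter's captured portion is kept in the result list.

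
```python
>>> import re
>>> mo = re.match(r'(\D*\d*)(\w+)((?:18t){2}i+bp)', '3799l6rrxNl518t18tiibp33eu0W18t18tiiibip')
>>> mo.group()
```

This matches zero or more of a non-digit, then zero or more of a digit (captured); then one or more of a word character (captured); then the literal '18t' repeated 2 times, then one or more of a literal 'i', then the literal 'bp' (captured).
With `match`, the pattern is implicitly anchored at the beginning.
The match spans [0:22] → '3799l6rrxNl518t18tiibp'.
Captured: group 1 = '3799', group 2 = 'l6rrxNl5', group 3 = '18t18tiibp'.

'3799l6rrxNl518t18tiibp'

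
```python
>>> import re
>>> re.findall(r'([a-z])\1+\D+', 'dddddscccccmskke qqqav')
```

`\1` is not a pattern — it's the concrete string captured by group 1, re-applied verbatim.
`findall` collects group 1 from the one match (1 total).

['d']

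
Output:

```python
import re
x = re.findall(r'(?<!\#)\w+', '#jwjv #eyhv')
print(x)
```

['wjv', 'yhv']

Because the assertion is negative and zero-width, positions next to the forbidden text are skipped.
Scanning left to right: at [2:5] → 'wjv'; at [8:11] → 'yhv'.
No capturing groups, so `findall` returns the 2 full match strings.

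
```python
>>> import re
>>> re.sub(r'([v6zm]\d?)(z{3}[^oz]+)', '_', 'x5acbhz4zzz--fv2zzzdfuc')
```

'x5acbh_zzzdfuc'

This matches one of [v6zm], then optionally a digit (captured); then exactly 3 of a literal 'z', then one or more of any character except [oz] (captured).
Matches: at [6:16] → 'z4zzz--fv2'.
Every occurrence is swapped for '_'.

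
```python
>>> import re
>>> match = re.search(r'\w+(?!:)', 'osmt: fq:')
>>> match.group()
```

'osm'

The negative lookahead/lookbehind blocks any match where the forbidden context is present.
Unlike `match`, `search` isn't anchored — it looks for the pattern anywhere in the string.
The match spans [0:3] → 'osm'.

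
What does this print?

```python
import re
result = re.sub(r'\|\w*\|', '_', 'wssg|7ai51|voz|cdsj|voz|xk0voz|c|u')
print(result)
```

`sub` substitutes '_' at each match site.

wssg_voz_voz_c|u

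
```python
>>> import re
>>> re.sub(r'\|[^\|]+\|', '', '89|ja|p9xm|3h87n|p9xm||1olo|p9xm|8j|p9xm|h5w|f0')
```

Matches: at [2:6] → '|ja|'; at [10:17] → '|3h87n|'; at [22:28] → '|1olo|'; at [32:36] → '|8j|'; at [40:45] → '|h5w|'.
`sub` substitutes '' at each match site.

'89p9xmp9xm|p9xmp9xmf0'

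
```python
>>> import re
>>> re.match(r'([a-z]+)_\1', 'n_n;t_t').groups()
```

`\1` has to match the exact text group 1 already captured.
`match` is anchored at position 0; if the pattern doesn't fit there, it returns None.
The match spans [0:3] → 'n_n'.
Captured: group 1 = 'n'.

('n',)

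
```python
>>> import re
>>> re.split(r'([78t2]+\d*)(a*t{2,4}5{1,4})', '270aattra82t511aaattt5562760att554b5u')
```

['270aattra', '82t511', 'aaattt55', '6', '2760', 'att55', '4b5u']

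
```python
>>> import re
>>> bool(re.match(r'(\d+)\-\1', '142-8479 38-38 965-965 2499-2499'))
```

False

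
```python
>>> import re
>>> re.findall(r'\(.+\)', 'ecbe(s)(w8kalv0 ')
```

['(s)']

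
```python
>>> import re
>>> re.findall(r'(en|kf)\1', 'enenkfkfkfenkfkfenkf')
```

['en', 'kf', 'kf']

After group 1 captures some text, `\1` only succeeds where that same text appears again.
Walking the string: at [0:4] match 'enen', group 1 = 'en'; at [4:8] match 'kfkf', group 1 = 'kf'; at [12:16] match 'kfkf', group 1 = 'kf'.
Because there's exactly one group, `findall` drops the full match and keeps group 1 from each hit.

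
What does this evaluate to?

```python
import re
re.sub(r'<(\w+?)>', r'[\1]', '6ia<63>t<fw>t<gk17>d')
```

'6ia[63]t[fw]t[gk17]d'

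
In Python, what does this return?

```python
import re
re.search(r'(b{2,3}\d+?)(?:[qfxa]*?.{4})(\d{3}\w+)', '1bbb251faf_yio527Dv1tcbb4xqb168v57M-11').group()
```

Pattern: 2 to 3 of the literal 'b', then one or more of a digit (lazy) (captured); then zero or more of one of [qfxa] (lazy), then exactly 4 of any character (non-capturing group); then exactly 3 of a digit, then one or more of a word character (captured).
The match spans [1:35] → 'bbb251faf_yio527Dv1tcbb4xqb168v57M'.

'bbb251faf_yio527Dv1tcbb4xqb168v57M'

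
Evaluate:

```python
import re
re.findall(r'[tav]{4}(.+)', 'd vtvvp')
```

['p']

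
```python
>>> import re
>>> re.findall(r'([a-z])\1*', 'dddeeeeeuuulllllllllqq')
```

`\1` is not a pattern — it's the concrete string captured by group 1, re-applied verbatim.
With a single group, `findall` returns only what that group captured — 5 items.

['d', 'e', 'u', 'l', 'q']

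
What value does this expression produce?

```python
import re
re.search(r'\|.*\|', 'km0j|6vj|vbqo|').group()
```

'|6vj|vbqo|'

`re.search` scans for the first position where the pattern succeeds.
The match spans [4:14] → '|6vj|vbqo|'.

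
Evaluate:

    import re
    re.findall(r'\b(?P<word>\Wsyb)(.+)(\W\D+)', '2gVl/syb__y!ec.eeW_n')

With 3 capturing groups, `findall` returns a 3-tuple per match.

[('/syb', '__y!ec', '.eeW_n')]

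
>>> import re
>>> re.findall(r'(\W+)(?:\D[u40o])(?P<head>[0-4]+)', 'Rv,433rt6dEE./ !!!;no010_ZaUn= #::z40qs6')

This matches one or more of a non-word character (captured); then a non-digit, then one of [u40o] (non-capturing group); then one or more of a character in [0-4] (captured as 'head').
With 2 capturing groups, `findall` returns a 2-tuple per match.

[('./ !!!;', '010'), ('= #::', '0')]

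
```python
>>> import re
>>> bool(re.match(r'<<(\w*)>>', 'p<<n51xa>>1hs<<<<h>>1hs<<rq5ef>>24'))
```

`re.match` only tries the pattern at the start of the string.
Here the string doesn't start with a match, so the call returns None, and `bool(None)` is False.

False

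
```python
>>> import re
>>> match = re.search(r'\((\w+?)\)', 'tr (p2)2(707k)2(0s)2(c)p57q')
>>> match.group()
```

'(p2)'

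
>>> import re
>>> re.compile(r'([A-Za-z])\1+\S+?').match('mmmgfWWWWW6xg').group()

After group 1 captures some text, `\1` only succeeds where that same text appears again.
`re.match` won't scan ahead — the pattern has to work from the very first character.
The match spans [0:4] → 'mmmg'.
Captured: group 1 = 'm'.

'mmmg'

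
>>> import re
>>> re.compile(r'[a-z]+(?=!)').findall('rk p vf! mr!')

['vf', 'mr']

The lookaround is zero-width — it requires the adjacent text to match without consuming it, so the asserted text isn't part of the match.
`findall` yields the raw match text (2 of them) because the pattern has no groups.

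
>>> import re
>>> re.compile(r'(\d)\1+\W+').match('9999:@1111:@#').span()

`re.match` only tries the pattern at the start of the string.
The match spans [0:6] → '9999:@'.

(0, 6)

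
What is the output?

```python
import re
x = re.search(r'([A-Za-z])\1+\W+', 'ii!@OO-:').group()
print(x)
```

The backreference `\1` re-matches whatever the first group consumed, character for character.
Unlike `match`, `search` isn't anchored — it looks for the pattern anywhere in the string.
The match spans [0:4] → 'ii!@'.
Captured: group 1 = 'i'.

ii!@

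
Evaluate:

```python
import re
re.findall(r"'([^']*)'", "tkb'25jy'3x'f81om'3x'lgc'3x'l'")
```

Matches: at [3:9] match "'25jy'", group 1 = '25jy'; at [11:18] match "'f81om'", group 1 = 'f81om'; at [20:25] match "'lgc'", group 1 = 'lgc'; at [27:30] match "'l'", group 1 = 'l'.
Because there's exactly one group, `findall` drops the full match and keeps group 1 from each hit.

['25jy', 'f81om', 'lgc', 'l']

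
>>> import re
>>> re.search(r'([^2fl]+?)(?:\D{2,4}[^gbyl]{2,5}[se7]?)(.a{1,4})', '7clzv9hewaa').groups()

('7', 'aa')

This matches one or more of any character except [2fl] (lazy) (captured); then 2 to 4 of a non-digit, then 2 to 5 of any character except [gbyl], then optionally one of [se7] (non-capturing group); then any character, then 1 to 4 of a literal 'a' (captured).
Because the quantifier is non-greedy, it stops expanding at the earliest point where the rest of the pattern can succeed.
`re.search` tries every starting position until one works.
The match spans [0:11] → '7clzv9hewaa'.
Captured: group 1 = '7', group 2 = 'aa'.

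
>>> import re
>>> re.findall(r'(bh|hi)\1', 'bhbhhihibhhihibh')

['bh', 'hi', 'hi']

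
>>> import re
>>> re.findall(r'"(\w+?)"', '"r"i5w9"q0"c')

['r', 'q0']

With a single group, `findall` returns only what that group captured — 2 items.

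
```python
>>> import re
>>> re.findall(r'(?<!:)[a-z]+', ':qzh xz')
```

['zh', 'xz']

`(?!…)`/`(?<!…)` only lets a position through if the neighbouring text does NOT match; no characters are consumed.
Matches: at [2:4] → 'zh'; at [5:7] → 'xz'.
No capturing groups, so `findall` returns the 2 full match strings.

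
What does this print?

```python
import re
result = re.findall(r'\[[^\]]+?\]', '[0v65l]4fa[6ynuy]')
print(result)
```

Since nothing is captured, `findall` lists the 2 matched substrings directly.

['[0v65l]', '[6ynuy]']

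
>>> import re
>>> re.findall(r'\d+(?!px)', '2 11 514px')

['2', '11', '51']

Because the assertion is negative and zero-width, positions next to the forbidden text are skipped.
With no groups in the pattern, `findall` gives back each whole match — 3 here.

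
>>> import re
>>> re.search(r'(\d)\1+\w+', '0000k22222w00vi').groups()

('0',)

The match spans [0:15] → '0000k22222w00vi'.
Captured: group 1 = '0'.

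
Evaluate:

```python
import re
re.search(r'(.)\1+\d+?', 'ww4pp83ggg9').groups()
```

('w',)

The match spans [0:3] → 'ww4'.
Captured: group 1 = 'w'.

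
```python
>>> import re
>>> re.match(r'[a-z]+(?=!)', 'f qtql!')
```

None

The lookaround is zero-width — it requires the adjacent text to match without consuming it, so the asserted text isn't part of the match.
With `match`, the pattern is implicitly anchored at the beginning.
Here position 0 doesn't satisfy it, so the call returns None.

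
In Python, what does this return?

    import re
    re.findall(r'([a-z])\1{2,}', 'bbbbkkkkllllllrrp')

['b', 'k', 'l']

`\1` is not a pattern — it's the concrete string captured by group 1, re-applied verbatim.
One capturing group, so `findall` returns just the captured substring from each match — 3 in all.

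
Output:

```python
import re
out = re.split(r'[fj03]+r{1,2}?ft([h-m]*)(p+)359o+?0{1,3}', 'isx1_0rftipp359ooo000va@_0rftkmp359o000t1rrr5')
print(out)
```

['isx1_', 'i', 'pp', 'va@_', 'km', 'p', 't1rrr5']

The pattern matches one or more of one of [fj03], then 1 to 2 of a literal 'r' (lazy), then the literal 'ft'; then zero or more of a character in [h-m] (captured); then one or more of a literal 'p' (captured); then the literal '359', then one or more of the literal 'o' (lazy), then 1 to 3 of the literal '0'.
Matches to split on: at [5:21] → '0rftipp359ooo000'; at [25:39] → '0rftkmp359o000'.
`re.split` interleaves the captured-group text with the surrounding fragments.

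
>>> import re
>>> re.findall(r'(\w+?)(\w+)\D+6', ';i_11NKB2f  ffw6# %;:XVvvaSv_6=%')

The pattern matches one or more of a word character (lazy) (captured); then one or more of a word character (captured); then one or more of a non-digit, then a literal '6'.
`findall` packs the 2 group values into a tuple for every match.

[('i', '_11NKB2f'), ('X', 'VvvaSv')]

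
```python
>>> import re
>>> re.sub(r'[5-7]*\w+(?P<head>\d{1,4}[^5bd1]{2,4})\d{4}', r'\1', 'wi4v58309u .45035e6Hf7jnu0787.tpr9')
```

'9u .47jnu.tpr9'

`\1` in the replacement pulls in group 1's text for each match.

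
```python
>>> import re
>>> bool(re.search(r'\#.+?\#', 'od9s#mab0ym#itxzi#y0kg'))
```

The match spans [4:12] → '#mab0ym#'.

True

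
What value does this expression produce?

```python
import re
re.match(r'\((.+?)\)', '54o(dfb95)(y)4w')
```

`match` is anchored at position 0; if the pattern doesn't fit there, it returns None.
Here the string doesn't start with a match, so the call returns None.

None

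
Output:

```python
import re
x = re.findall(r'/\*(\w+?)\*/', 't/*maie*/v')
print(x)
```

['maie']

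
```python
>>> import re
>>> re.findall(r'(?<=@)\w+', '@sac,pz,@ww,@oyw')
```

The positive lookaround only admits positions where the adjacent text matches; those characters stay outside the span.
Scanning left to right: at [1:4] → 'sac'; at [9:11] → 'ww'; at [13:16] → 'oyw'.
Since nothing is captured, `findall` lists the 3 matched substrings directly.

['sac', 'ww', 'oyw']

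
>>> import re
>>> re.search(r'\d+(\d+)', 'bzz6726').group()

'6726'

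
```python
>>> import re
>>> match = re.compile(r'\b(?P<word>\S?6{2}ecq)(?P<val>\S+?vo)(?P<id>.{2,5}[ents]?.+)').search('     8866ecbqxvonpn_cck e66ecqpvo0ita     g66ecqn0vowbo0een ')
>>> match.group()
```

'e66ecqpvo0ita     g66ecqn0vowbo0een '

This matches a word boundary (`\b`, zero-width); then optionally a non-whitespace character, then exactly 2 of the literal '6', then the literal 'ecq' (captured as 'word'); then one or more of a non-whitespace character (lazy), then the literal 'vo' (captured as 'val'); then 2 to 5 of any character, then optionally one of [ents], then one or more of any character (captured as 'id').
Unlike `match`, `search` isn't anchored — it looks for the pattern anywhere in the string.
The match spans [24:60] → 'e66ecqpvo0ita     g66ecqn0vowbo0een '.
Captured: group 1 = 'e66ecq', group 2 = 'pvo', group 3 = '0ita     g66ecqn0vowbo0een '.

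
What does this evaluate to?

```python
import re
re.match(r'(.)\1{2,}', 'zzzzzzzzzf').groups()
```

('z',)

The match spans [0:9] → 'zzzzzzzzz'.
Captured: group 1 = 'z'.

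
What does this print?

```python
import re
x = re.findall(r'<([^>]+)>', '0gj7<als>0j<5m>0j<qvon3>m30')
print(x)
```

Because there's exactly one group, `findall` drops the full match and keeps group 1 from each hit.

['als', '5m', 'qvon3']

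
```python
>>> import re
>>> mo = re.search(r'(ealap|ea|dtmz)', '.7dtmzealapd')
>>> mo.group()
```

'dtmz'

Unlike `match`, `search` isn't anchored — it looks for the pattern anywhere in the string.
The match spans [2:6] → 'dtmz'.
Captured: group 1 = 'dtmz'.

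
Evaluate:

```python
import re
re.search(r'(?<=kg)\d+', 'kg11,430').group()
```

'11'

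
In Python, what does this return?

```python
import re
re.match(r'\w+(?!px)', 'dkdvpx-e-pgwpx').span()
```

The negative lookahead/lookbehind blocks any match where the forbidden context is present.
With `match`, the pattern is implicitly anchored at the beginning.
The match spans [0:6] → 'dkdvpx'.

(0, 6)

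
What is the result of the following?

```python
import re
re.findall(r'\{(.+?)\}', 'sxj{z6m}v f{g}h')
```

['z6m', 'g']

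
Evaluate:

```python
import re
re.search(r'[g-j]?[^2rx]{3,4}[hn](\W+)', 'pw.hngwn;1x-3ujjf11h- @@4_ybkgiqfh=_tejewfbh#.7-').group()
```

'hngwn;'

Pattern: optionally a character in [g-j], then 3 to 4 of any character except [2rx], then one of [hn]; then one or more of a non-word character (captured).
`search` walks the string left to right and returns the first match it finds.
The match spans [3:9] → 'hngwn;'.
Captured: group 1 = ';'.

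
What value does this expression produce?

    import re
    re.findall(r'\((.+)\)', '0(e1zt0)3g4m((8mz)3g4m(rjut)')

Matches: at [1:28] match '(e1zt0)3g4m((8mz)3g4m(rjut)', group 1 = 'e1zt0)3g4m((8mz)3g4m(rjut'.
With a single group, `findall` returns only what that group captured — 1 item.

['e1zt0)3g4m((8mz)3g4m(rjut']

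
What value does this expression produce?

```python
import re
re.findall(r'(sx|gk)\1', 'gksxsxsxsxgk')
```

['sx', 'sx']

`\1` has to match the exact text group 1 already captured.
One capturing group, so `findall` returns just the captured substring from each match — 2 in all.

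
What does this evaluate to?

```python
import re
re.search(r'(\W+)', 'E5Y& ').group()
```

'& '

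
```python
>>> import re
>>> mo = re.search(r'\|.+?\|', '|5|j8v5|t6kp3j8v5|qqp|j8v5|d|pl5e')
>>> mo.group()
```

Lazy quantifiers expand one character at a time until the remainder of the pattern can match.
The match spans [0:3] → '|5|'.

'|5|'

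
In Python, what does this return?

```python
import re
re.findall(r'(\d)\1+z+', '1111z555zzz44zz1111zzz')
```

`\1` has to match the exact text group 1 already captured.
Walking the string: at [0:5] match '1111z', group 1 = '1'; at [5:11] match '555zzz', group 1 = '5'; at [11:15] match '44zz', group 1 = '4'; at [15:22] match '1111zzz', group 1 = '1'.
One capturing group, so `findall` returns just the captured substring from each match — 4 in all.

['1', '5', '4', '1']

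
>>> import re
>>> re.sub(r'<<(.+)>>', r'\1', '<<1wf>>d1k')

'1wfd1k'

Matches: at [0:7] → '<<1wf>>'.
`\1` in the replacement pulls in group 1's text for each match.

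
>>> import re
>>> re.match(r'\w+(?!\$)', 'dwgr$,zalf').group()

'dwg'

`re.match` won't scan ahead — the pattern has to work from the very first character.
The match spans [0:3] → 'dwg'.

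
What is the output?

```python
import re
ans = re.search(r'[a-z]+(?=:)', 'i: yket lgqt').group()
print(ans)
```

Lookahead/lookbehind check context without consuming it, so the matched span excludes the asserted characters.
`search` walks the string left to right and returns the first match it finds.
The match spans [0:1] → 'i'.

i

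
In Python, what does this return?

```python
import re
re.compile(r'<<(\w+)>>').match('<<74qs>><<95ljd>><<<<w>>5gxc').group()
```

'<<74qs>>'

`match` is anchored at position 0; if the pattern doesn't fit there, it returns None.
The match spans [0:8] → '<<74qs>>'.
Captured: group 1 = '74qs'.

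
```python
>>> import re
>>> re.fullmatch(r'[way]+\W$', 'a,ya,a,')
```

None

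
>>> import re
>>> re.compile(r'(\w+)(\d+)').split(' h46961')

[' ', 'h4696', '1', '']

This matches one or more of a word character (captured); then one or more of a digit (captured).
Matches to split on: at [1:7] → 'h46961'.
The group in the pattern means `split` returns the separators' captures alongside the pieces.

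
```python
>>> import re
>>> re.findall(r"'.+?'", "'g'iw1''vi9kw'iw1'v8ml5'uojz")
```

Lazy quantifiers expand one character at a time until the remainder of the pattern can match.
Matches: at [0:3] → "'g'"; at [6:14] → "''vi9kw'"; at [17:24] → "'v8ml5'".
With no groups in the pattern, `findall` gives back each whole match — 3 here.

["'g'", "''vi9kw'", "'v8ml5'"]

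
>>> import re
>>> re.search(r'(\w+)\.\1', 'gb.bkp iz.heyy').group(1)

'b'

The match spans [1:4] → 'b.b'.
Captured: group 1 = 'b'.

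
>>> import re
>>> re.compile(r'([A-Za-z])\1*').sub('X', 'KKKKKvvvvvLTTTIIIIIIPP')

`\1` is not a pattern — it's the concrete string captured by group 1, re-applied verbatim.
Matches: at [0:5] → 'KKKKK'; at [5:10] → 'vvvvv'; at [10:11] → 'L'; at [11:14] → 'TTT'; at [14:20] → 'IIIIII'; ….
Each match is replaced by 'X'.

'XXXXXX'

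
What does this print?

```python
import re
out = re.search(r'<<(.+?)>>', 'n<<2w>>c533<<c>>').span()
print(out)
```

Because the quantifier is non-greedy, it stops expanding at the earliest point where the rest of the pattern can succeed.
The match spans [1:7] → '<<2w>>'.

(1, 7)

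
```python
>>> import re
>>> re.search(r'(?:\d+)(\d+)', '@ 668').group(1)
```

'8'

The match spans [2:5] → '668'.
Captured: group 1 = '8'.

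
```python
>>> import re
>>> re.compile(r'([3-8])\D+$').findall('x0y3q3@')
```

['3']

This matches a character in [3-8] (captured); then one or more of a non-digit; then anchored at the end.
Scanning left to right: at [5:7] match '3@', group 1 = '3'.
One capturing group, so `findall` returns just the captured substring from the one match — 1 in all.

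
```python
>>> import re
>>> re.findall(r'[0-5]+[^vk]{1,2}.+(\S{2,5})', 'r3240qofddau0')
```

['u0']

This matches one or more of a character in [0-5]; then 1 to 2 of any character except [vk], then one or more of any character; then 2 to 5 of a non-whitespace character (captured).
Matches: at [1:13] match '3240qofddau0', group 1 = 'u0'.
One capturing group, so `findall` returns just the captured substring from the one match — 1 in all.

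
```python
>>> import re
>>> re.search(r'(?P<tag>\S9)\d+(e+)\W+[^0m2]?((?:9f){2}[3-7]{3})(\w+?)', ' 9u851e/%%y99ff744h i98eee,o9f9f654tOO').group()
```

This matches a non-whitespace character, then a literal '9' (captured as 'tag'); then one or more of a digit; then one or more of a literal 'e' (captured); then one or more of a non-word character, then optionally any character except [0m2]; then the literal '9f' repeated 2 times, then exactly 3 of a character in [3-7] (captured); then one or more of a word character (lazy) (captured).
Lazy quantifiers expand one character at a time until the remainder of the pattern can match.
`re.search` tries every starting position until one works.
The match spans [20:36] → 'i98eee,o9f9f654t'.
Captured: group 1 = 'i9', group 2 = 'eee', group 3 = '9f9f654', group 4 = 't'.

'i98eee,o9f9f654t'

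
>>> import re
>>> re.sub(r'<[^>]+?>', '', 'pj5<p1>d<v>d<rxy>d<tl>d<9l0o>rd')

'pj5ddddrd'

Matches: at [3:7] → '<p1>'; at [8:11] → '<v>'; at [12:17] → '<rxy>'; at [18:22] → '<tl>'; at [23:29] → '<9l0o>'.
Each match is replaced by ''.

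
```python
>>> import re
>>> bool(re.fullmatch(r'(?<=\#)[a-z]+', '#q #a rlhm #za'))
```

Because the assertion is zero-width, the text it checks is not consumed and won't appear in the result.
`fullmatch` succeeds only if the pattern covers the string from start to end.
Here there's no way to consume every character, so the call returns None, and `bool(None)` is False.

False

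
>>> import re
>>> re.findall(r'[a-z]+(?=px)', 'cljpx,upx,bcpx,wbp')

The `(?=…)`/`(?<=…)` assertion just peeks at neighbouring text; it doesn't advance the match position.
Matches: at [0:3] → 'clj'; at [6:7] → 'u'; at [10:12] → 'bc'.
`findall` yields the raw match text (3 of them) because the pattern has no groups.

['clj', 'u', 'bc']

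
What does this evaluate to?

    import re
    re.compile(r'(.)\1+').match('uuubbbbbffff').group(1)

'u'

`\1` is not a pattern — it's the concrete string captured by group 1, re-applied verbatim.
With `match`, the pattern is implicitly anchored at the beginning.
The match spans [0:3] → 'uuu'.
Captured: group 1 = 'u'.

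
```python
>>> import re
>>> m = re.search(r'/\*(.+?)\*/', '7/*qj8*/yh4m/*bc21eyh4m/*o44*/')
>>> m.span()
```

The match spans [1:8] → '/*qj8*/'.

(1, 8)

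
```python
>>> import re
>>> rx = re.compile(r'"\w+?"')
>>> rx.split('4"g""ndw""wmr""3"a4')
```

`split` removes every match and returns the 5 fragments in between.

['4', '', '', '', 'a4']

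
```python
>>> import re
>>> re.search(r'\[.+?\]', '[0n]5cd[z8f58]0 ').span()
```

(0, 4)

With the lazy modifier that quantifier settles for the fewest repetitions that let the rest of the pattern succeed (the atoms after it are unaffected and can still be greedy).
The match spans [0:4] → '[0n]'.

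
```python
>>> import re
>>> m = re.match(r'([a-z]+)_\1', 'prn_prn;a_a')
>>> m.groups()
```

`\1` is not a pattern — it's the concrete string captured by group 1, re-applied verbatim.
`match` is anchored at position 0; if the pattern doesn't fit there, it returns None.
The match spans [0:7] → 'prn_prn'.
Captured: group 1 = 'prn'.

('prn',)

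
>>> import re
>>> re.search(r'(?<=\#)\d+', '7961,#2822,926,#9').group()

'2822'

The positive lookaround only admits positions where the adjacent text matches; those characters stay outside the span.
The match spans [6:10] → '2822'.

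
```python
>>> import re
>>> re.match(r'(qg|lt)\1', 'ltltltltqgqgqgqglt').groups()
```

('lt',)

After group 1 captures some text, `\1` only succeeds where that same text appears again.
With `match`, the pattern is implicitly anchored at the beginning.
The match spans [0:4] → 'ltlt'.
Captured: group 1 = 'lt'.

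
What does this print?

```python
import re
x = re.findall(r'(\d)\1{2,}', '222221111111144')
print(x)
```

['2', '1']

The backreference `\1` re-matches whatever the first group consumed, character for character.
Walking the string: at [0:5] match '22222', group 1 = '2'; at [5:13] match '11111111', group 1 = '1'.
`findall` collects group 1 from each match (2 total).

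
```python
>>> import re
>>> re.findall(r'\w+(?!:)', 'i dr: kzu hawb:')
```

`(?!…)`/`(?<!…)` only lets a position through if the neighbouring text does NOT match; no characters are consumed.
Matches: at [0:1] → 'i'; at [2:3] → 'd'; at [6:9] → 'kzu'; at [10:13] → 'haw'.
Since nothing is captured, `findall` lists the 4 matched substrings directly.

['i', 'd', 'kzu', 'haw']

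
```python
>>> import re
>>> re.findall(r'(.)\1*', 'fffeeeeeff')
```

`\1` is not a pattern — it's the concrete string captured by group 1, re-applied verbatim.
One capturing group, so `findall` returns just the captured substring from each match — 3 in all.

['f', 'e', 'f']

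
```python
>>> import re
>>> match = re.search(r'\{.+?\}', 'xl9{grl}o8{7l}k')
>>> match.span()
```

(3, 8)

With the lazy modifier that quantifier settles for the fewest repetitions that let the rest of the pattern succeed (the atoms after it are unaffected and can still be greedy).
`search` walks the string left to right and returns the first match it finds.
The match spans [3:8] → '{grl}'.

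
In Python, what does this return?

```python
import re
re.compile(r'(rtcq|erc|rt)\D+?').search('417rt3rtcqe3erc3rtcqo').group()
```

'rtcqe'

Branches in `(...|...)` are attempted left-to-right; the first branch that allows the whole pattern to succeed is taken.
The match spans [6:11] → 'rtcqe'.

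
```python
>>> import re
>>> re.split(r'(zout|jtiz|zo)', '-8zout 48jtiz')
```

The regex engine tests alternatives in the order written; an earlier branch that matches wins even if a later one would match more.
Matches to split on: at [2:6] → 'zout'; at [9:13] → 'jtiz'.
With a capturing group present, the delimiter's captured portion is kept in the result list.

['-8', 'zout', ' 48', 'jtiz', '']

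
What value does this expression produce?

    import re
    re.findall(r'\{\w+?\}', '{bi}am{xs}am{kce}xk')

['{bi}', '{xs}', '{kce}']

Since nothing is captured, `findall` lists the 3 matched substrings directly.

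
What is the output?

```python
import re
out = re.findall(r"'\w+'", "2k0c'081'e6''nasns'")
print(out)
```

["'081'", "'nasns'"]

With no groups in the pattern, `findall` gives back each whole match — 2 here.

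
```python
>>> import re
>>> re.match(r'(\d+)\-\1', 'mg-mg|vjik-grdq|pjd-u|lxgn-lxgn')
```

None

`re.match` only tries the pattern at the start of the string.
Here the string doesn't start with a match, so the call returns None.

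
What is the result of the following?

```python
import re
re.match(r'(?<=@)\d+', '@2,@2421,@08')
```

`re.match` only tries the pattern at the start of the string.
Here position 0 doesn't satisfy it, so the call returns None.

None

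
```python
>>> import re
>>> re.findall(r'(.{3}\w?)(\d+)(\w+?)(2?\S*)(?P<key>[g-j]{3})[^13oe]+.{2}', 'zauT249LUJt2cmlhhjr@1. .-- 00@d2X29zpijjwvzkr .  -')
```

Pattern: exactly 3 of any character, then optionally a word character (captured); then one or more of a digit (captured); then one or more of a word character (lazy) (captured); then optionally a literal '2', then zero or more of a non-whitespace character (captured); then exactly 3 of a character in [g-j] (captured as 'key'); then one or more of any character except [13oe], then exactly 2 of any character.
The `?` after the quantifier makes it lazy — it takes as little as possible before letting the rest of the pattern try.
Walking the string: at [0:22] match 'zauT249LUJt2cmlhhjr@1.', groups = ('zauT', '249', 'L', 'UJt2cml', 'hhj'); at [24:50] match '-- 00@d2X29zpijjwvzkr .  -', groups = ('-- ', '0', '0', '@d2X29zp', 'ijj').
Multiple groups make `findall` return tuples — one 5-tuple for each match.

[('zauT', '249', 'L', 'UJt2cml', 'hhj'), ('-- ', '0', '0', '@d2X29zp', 'ijj')]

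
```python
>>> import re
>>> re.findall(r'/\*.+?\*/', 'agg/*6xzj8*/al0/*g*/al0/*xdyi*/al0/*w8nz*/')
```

['/*6xzj8*/', '/*g*/', '/*xdyi*/', '/*w8nz*/']

With no groups in the pattern, `findall` gives back each whole match — 4 here.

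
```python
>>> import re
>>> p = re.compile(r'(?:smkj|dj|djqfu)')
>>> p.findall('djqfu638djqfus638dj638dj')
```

['dj', 'dj', 'dj', 'dj']

`|` is ordered: at each position the engine commits to the first alternative that works.
Since nothing is captured, `findall` lists the 4 matched substrings directly.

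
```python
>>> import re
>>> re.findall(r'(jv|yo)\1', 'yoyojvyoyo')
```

['yo', 'yo']

The backreference `\1` re-matches whatever the first group consumed, character for character.
With a single group, `findall` returns only what that group captured — 2 items.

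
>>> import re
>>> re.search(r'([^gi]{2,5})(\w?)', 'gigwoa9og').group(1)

'woa9o'

Pattern: 2 to 5 of any character except [gi] (captured); then optionally a word character (captured).
Unlike `match`, `search` isn't anchored — it looks for the pattern anywhere in the string.
The match spans [3:9] → 'woa9og'.
Captured: group 1 = 'woa9o', group 2 = 'g'.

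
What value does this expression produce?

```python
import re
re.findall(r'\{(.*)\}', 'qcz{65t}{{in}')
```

['65t}{{in']

Because there's exactly one group, `findall` drops the full match and keeps group 1 from the one hit.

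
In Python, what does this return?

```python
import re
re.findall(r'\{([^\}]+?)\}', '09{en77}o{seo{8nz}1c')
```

Scanning left to right: at [2:8] match '{en77}', group 1 = 'en77'; at [9:18] match '{seo{8nz}', group 1 = 'seo{8nz'.
Because there's exactly one group, `findall` drops the full match and keeps group 1 from each hit.

['en77', 'seo{8nz']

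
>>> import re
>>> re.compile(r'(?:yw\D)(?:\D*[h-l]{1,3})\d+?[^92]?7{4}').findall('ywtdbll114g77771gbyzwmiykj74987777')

['ywtdbll114g7777']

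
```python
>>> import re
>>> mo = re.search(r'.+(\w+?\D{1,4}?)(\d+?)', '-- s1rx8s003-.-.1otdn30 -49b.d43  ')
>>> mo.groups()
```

The match spans [0:31] → '-- s1rx8s003-.-.1otdn30 -49b.d4'.
Captured: group 1 = 'b.d', group 2 = '4'.

('b.d', '4')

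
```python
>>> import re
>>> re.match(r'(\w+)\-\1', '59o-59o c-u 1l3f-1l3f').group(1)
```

'59o'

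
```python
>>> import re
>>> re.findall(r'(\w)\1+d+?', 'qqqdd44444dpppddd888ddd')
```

['q', '4', 'p', '8']

After group 1 captures some text, `\1` only succeeds where that same text appears again.
Scanning left to right: at [0:4] match 'qqqd', group 1 = 'q'; at [5:11] match '44444d', group 1 = '4'; at [11:15] match 'pppd', group 1 = 'p'; at [17:21] match '888d', group 1 = '8'.
Because there's exactly one group, `findall` drops the full match and keeps group 1 from each hit.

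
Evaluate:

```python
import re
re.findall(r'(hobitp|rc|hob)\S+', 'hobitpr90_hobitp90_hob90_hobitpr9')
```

Alternation tries branches left to right and keeps the first one that lets the overall match succeed at that position.
Matches: at [0:33] match 'hobitpr90_hobitp90_hob90_hobitpr9', group 1 = 'hobitp'.
With a single group, `findall` returns only what that group captured — 1 item.

['hobitp']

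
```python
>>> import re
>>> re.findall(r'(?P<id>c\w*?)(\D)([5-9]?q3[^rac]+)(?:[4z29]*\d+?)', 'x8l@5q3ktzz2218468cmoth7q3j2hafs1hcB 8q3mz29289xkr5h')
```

The pattern matches a literal 'c', then zero or more of a word character (lazy) (captured as 'id'); then a non-digit (captured); then optionally a character in [5-9], then the literal 'q3', then one or more of any character except [rac] (captured); then zero or more of one of [4z29], then one or more of a digit (lazy) (non-capturing group).
A non-greedy quantifier consumes as few characters as it can — just enough that the remainder of the pattern still matches from where it stops; whatever follows it matches normally.
Walking the string: at [18:28] match 'cmoth7q3j2', groups = ('cmot', 'h', '7q3j'); at [34:47] match 'cB 8q3mz29289', groups = ('cB', ' ', '8q3mz2928').
`findall` packs the 3 group values into a tuple for every match.

[('cmot', 'h', '7q3j'), ('cB', ' ', '8q3mz2928')]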